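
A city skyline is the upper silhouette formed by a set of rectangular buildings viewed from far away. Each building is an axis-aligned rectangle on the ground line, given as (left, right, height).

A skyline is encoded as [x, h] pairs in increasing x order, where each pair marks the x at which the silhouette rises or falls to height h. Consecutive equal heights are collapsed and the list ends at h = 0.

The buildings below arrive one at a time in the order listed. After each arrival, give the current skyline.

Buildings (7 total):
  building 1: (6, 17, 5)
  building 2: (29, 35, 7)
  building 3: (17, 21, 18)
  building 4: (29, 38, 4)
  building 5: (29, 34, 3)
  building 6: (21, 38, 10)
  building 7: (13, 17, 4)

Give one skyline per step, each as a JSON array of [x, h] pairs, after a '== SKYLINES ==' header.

== SKYLINES ==
[[6,5],[17,0]]
[[6,5],[17,0],[29,7],[35,0]]
[[6,5],[17,18],[21,0],[29,7],[35,0]]
[[6,5],[17,18],[21,0],[29,7],[35,4],[38,0]]
[[6,5],[17,18],[21,0],[29,7],[35,4],[38,0]]
[[6,5],[17,18],[21,10],[38,0]]
[[6,5],[17,18],[21,10],[38,0]]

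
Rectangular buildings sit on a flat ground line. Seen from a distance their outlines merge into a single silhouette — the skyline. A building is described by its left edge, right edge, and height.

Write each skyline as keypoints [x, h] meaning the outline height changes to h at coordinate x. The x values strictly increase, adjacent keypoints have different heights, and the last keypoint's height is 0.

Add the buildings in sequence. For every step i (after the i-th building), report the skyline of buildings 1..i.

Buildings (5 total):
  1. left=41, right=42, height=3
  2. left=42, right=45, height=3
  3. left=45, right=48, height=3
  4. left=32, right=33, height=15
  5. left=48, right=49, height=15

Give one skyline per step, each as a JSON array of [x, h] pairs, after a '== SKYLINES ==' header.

== SKYLINES ==
[[41,3],[42,0]]
[[41,3],[45,0]]
[[41,3],[48,0]]
[[32,15],[33,0],[41,3],[48,0]]
[[32,15],[33,0],[41,3],[48,15],[49,0]]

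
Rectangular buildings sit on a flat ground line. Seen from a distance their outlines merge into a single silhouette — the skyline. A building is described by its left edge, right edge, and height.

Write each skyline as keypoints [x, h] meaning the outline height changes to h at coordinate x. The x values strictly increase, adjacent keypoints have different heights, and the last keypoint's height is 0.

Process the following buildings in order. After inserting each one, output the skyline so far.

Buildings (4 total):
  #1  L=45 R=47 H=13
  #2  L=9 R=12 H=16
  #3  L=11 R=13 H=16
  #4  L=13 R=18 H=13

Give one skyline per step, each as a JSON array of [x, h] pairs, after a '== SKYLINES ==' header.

== SKYLINES ==
[[45,13],[47,0]]
[[9,16],[12,0],[45,13],[47,0]]
[[9,16],[13,0],[45,13],[47,0]]
[[9,16],[13,13],[18,0],[45,13],[47,0]]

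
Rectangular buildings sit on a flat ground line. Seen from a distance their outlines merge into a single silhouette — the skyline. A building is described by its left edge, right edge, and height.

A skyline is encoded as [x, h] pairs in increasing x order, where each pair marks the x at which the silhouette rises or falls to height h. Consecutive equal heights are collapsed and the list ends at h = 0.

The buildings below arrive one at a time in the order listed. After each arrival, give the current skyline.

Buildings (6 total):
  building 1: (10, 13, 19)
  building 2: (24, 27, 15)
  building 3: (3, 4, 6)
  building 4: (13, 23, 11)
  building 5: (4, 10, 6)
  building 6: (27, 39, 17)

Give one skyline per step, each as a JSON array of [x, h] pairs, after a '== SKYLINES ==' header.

== SKYLINES ==
[[10,19],[13,0]]
[[10,19],[13,0],[24,15],[27,0]]
[[3,6],[4,0],[10,19],[13,0],[24,15],[27,0]]
[[3,6],[4,0],[10,19],[13,11],[23,0],[24,15],[27,0]]
[[3,6],[10,19],[13,11],[23,0],[24,15],[27,0]]
[[3,6],[10,19],[13,11],[23,0],[24,15],[27,17],[39,0]]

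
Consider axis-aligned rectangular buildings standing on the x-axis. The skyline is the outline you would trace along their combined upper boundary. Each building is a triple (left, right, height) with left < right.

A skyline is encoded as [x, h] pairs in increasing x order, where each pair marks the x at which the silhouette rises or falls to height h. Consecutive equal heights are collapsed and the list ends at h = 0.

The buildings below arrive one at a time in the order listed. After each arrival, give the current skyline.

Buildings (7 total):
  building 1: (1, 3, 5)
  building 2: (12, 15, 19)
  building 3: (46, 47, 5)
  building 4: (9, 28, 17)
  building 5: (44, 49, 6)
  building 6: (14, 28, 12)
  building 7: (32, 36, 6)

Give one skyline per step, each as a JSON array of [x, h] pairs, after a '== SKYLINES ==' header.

== SKYLINES ==
[[1,5],[3,0]]
[[1,5],[3,0],[12,19],[15,0]]
[[1,5],[3,0],[12,19],[15,0],[46,5],[47,0]]
[[1,5],[3,0],[9,17],[12,19],[15,17],[28,0],[46,5],[47,0]]
[[1,5],[3,0],[9,17],[12,19],[15,17],[28,0],[44,6],[49,0]]
[[1,5],[3,0],[9,17],[12,19],[15,17],[28,0],[44,6],[49,0]]
[[1,5],[3,0],[9,17],[12,19],[15,17],[28,0],[32,6],[36,0],[44,6],[49,0]]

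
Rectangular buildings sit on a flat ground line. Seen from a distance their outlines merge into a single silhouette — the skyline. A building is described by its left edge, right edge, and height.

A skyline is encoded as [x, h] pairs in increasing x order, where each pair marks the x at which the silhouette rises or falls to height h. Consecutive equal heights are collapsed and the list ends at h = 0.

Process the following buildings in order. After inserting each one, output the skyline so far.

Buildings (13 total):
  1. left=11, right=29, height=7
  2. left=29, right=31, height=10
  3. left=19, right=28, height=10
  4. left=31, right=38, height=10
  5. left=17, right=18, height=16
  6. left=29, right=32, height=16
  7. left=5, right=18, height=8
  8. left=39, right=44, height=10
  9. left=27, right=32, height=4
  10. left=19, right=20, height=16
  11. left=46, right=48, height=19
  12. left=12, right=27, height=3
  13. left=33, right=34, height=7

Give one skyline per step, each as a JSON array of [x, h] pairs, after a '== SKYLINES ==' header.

== SKYLINES ==
[[11,7],[29,0]]
[[11,7],[29,10],[31,0]]
[[11,7],[19,10],[28,7],[29,10],[31,0]]
[[11,7],[19,10],[28,7],[29,10],[38,0]]
[[11,7],[17,16],[18,7],[19,10],[28,7],[29,10],[38,0]]
[[11,7],[17,16],[18,7],[19,10],[28,7],[29,16],[32,10],[38,0]]
[[5,8],[17,16],[18,7],[19,10],[28,7],[29,16],[32,10],[38,0]]
[[5,8],[17,16],[18,7],[19,10],[28,7],[29,16],[32,10],[38,0],[39,10],[44,0]]
[[5,8],[17,16],[18,7],[19,10],[28,7],[29,16],[32,10],[38,0],[39,10],[44,0]]
[[5,8],[17,16],[18,7],[19,16],[20,10],[28,7],[29,16],[32,10],[38,0],[39,10],[44,0]]
[[5,8],[17,16],[18,7],[19,16],[20,10],[28,7],[29,16],[32,10],[38,0],[39,10],[44,0],[46,19],[48,0]]
[[5,8],[17,16],[18,7],[19,16],[20,10],[28,7],[29,16],[32,10],[38,0],[39,10],[44,0],[46,19],[48,0]]
[[5,8],[17,16],[18,7],[19,16],[20,10],[28,7],[29,16],[32,10],[38,0],[39,10],[44,0],[46,19],[48,0]]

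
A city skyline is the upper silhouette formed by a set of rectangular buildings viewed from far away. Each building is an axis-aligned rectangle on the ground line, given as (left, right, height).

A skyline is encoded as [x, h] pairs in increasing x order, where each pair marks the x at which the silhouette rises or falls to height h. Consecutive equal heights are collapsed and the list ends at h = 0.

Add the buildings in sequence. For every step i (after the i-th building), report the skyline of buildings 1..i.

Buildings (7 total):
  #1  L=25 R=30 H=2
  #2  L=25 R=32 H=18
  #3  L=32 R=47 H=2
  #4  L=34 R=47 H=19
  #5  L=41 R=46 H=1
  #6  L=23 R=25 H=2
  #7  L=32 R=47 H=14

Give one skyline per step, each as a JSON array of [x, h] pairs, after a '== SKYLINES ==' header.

== SKYLINES ==
[[25,2],[30,0]]
[[25,18],[32,0]]
[[25,18],[32,2],[47,0]]
[[25,18],[32,2],[34,19],[47,0]]
[[25,18],[32,2],[34,19],[47,0]]
[[23,2],[25,18],[32,2],[34,19],[47,0]]
[[23,2],[25,18],[32,14],[34,19],[47,0]]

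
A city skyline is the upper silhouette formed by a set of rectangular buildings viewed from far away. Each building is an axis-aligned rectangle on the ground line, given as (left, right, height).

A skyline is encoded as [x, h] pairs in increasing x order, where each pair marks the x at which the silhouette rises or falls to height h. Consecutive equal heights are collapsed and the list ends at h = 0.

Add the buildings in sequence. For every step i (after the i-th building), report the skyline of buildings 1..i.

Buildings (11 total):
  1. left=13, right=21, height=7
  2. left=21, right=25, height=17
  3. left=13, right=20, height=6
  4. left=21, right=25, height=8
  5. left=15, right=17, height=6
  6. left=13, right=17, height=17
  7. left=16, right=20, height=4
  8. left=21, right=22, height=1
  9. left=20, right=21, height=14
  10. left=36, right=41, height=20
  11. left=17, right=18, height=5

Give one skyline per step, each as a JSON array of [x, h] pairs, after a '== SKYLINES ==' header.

== SKYLINES ==
[[13,7],[21,0]]
[[13,7],[21,17],[25,0]]
[[13,7],[21,17],[25,0]]
[[13,7],[21,17],[25,0]]
[[13,7],[21,17],[25,0]]
[[13,17],[17,7],[21,17],[25,0]]
[[13,17],[17,7],[21,17],[25,0]]
[[13,17],[17,7],[21,17],[25,0]]
[[13,17],[17,7],[20,14],[21,17],[25,0]]
[[13,17],[17,7],[20,14],[21,17],[25,0],[36,20],[41,0]]
[[13,17],[17,7],[20,14],[21,17],[25,0],[36,20],[41,0]]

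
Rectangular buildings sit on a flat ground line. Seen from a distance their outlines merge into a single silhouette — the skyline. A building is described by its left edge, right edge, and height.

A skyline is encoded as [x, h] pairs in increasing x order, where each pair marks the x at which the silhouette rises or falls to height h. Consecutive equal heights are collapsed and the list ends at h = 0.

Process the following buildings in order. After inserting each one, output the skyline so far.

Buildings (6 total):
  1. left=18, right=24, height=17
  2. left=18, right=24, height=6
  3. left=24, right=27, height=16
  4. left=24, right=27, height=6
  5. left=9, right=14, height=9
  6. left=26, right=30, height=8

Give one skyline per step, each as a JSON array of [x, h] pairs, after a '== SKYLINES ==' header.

== SKYLINES ==
[[18,17],[24,0]]
[[18,17],[24,0]]
[[18,17],[24,16],[27,0]]
[[18,17],[24,16],[27,0]]
[[9,9],[14,0],[18,17],[24,16],[27,0]]
[[9,9],[14,0],[18,17],[24,16],[27,8],[30,0]]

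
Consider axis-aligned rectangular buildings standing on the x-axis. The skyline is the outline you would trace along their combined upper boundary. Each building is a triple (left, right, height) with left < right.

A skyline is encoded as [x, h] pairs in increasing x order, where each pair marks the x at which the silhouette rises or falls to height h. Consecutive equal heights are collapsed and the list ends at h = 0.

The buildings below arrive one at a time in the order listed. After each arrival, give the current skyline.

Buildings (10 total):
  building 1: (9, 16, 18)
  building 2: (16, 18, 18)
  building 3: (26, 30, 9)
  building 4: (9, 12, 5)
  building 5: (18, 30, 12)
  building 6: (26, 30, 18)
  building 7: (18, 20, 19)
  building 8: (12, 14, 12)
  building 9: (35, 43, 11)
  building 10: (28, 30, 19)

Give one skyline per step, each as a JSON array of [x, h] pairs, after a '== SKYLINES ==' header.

== SKYLINES ==
[[9,18],[16,0]]
[[9,18],[18,0]]
[[9,18],[18,0],[26,9],[30,0]]
[[9,18],[18,0],[26,9],[30,0]]
[[9,18],[18,12],[30,0]]
[[9,18],[18,12],[26,18],[30,0]]
[[9,18],[18,19],[20,12],[26,18],[30,0]]
[[9,18],[18,19],[20,12],[26,18],[30,0]]
[[9,18],[18,19],[20,12],[26,18],[30,0],[35,11],[43,0]]
[[9,18],[18,19],[20,12],[26,18],[28,19],[30,0],[35,11],[43,0]]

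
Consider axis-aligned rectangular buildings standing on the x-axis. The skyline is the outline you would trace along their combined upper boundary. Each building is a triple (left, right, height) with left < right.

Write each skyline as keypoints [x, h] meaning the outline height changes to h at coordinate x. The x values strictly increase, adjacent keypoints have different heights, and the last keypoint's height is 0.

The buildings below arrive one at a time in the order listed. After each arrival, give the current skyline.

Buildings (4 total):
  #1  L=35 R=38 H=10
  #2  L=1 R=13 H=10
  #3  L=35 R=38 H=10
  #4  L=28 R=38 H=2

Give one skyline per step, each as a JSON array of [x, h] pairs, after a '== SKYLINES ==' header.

== SKYLINES ==
[[35,10],[38,0]]
[[1,10],[13,0],[35,10],[38,0]]
[[1,10],[13,0],[35,10],[38,0]]
[[1,10],[13,0],[28,2],[35,10],[38,0]]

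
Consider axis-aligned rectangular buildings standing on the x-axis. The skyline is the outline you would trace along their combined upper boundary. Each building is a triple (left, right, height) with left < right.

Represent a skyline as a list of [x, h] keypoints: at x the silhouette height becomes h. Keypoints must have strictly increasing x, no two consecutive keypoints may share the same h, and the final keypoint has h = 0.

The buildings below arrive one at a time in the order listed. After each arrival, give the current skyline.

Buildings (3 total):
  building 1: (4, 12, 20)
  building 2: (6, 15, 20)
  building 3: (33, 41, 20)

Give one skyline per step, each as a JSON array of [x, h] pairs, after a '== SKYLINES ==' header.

== SKYLINES ==
[[4,20],[12,0]]
[[4,20],[15,0]]
[[4,20],[15,0],[33,20],[41,0]]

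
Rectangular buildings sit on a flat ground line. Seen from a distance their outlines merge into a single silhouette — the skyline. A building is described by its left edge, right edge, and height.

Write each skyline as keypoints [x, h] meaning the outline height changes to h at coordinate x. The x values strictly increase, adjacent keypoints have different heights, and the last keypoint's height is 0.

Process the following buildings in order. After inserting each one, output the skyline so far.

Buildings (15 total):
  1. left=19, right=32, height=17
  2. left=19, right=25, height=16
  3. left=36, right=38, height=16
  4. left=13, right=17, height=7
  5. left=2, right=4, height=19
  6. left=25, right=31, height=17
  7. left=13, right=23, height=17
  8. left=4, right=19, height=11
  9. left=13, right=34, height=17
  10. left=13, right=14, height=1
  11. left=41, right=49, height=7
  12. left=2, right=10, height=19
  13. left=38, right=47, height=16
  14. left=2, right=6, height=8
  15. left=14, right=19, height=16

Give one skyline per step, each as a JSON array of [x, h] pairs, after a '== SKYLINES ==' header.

== SKYLINES ==
[[19,17],[32,0]]
[[19,17],[32,0]]
[[19,17],[32,0],[36,16],[38,0]]
[[13,7],[17,0],[19,17],[32,0],[36,16],[38,0]]
[[2,19],[4,0],[13,7],[17,0],[19,17],[32,0],[36,16],[38,0]]
[[2,19],[4,0],[13,7],[17,0],[19,17],[32,0],[36,16],[38,0]]
[[2,19],[4,0],[13,17],[32,0],[36,16],[38,0]]
[[2,19],[4,11],[13,17],[32,0],[36,16],[38,0]]
[[2,19],[4,11],[13,17],[34,0],[36,16],[38,0]]
[[2,19],[4,11],[13,17],[34,0],[36,16],[38,0]]
[[2,19],[4,11],[13,17],[34,0],[36,16],[38,0],[41,7],[49,0]]
[[2,19],[10,11],[13,17],[34,0],[36,16],[38,0],[41,7],[49,0]]
[[2,19],[10,11],[13,17],[34,0],[36,16],[47,7],[49,0]]
[[2,19],[10,11],[13,17],[34,0],[36,16],[47,7],[49,0]]
[[2,19],[10,11],[13,17],[34,0],[36,16],[47,7],[49,0]]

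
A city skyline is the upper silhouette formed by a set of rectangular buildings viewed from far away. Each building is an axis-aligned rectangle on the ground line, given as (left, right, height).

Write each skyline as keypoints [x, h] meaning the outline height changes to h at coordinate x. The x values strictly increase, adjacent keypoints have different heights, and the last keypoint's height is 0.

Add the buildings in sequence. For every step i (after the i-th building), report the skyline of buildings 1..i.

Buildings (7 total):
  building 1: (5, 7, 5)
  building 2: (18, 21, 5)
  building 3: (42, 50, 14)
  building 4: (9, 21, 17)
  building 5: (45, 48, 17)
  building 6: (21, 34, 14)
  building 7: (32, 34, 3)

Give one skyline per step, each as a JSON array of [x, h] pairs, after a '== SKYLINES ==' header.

== SKYLINES ==
[[5,5],[7,0]]
[[5,5],[7,0],[18,5],[21,0]]
[[5,5],[7,0],[18,5],[21,0],[42,14],[50,0]]
[[5,5],[7,0],[9,17],[21,0],[42,14],[50,0]]
[[5,5],[7,0],[9,17],[21,0],[42,14],[45,17],[48,14],[50,0]]
[[5,5],[7,0],[9,17],[21,14],[34,0],[42,14],[45,17],[48,14],[50,0]]
[[5,5],[7,0],[9,17],[21,14],[34,0],[42,14],[45,17],[48,14],[50,0]]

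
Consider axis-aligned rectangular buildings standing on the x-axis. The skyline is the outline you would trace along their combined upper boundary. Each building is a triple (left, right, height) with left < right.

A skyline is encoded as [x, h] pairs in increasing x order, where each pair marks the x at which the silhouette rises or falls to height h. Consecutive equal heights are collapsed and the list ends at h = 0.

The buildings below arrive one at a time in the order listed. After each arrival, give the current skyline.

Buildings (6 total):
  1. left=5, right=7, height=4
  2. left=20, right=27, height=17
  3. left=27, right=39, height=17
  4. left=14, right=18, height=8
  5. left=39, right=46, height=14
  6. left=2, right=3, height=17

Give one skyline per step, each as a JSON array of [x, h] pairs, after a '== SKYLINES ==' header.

== SKYLINES ==
[[5,4],[7,0]]
[[5,4],[7,0],[20,17],[27,0]]
[[5,4],[7,0],[20,17],[39,0]]
[[5,4],[7,0],[14,8],[18,0],[20,17],[39,0]]
[[5,4],[7,0],[14,8],[18,0],[20,17],[39,14],[46,0]]
[[2,17],[3,0],[5,4],[7,0],[14,8],[18,0],[20,17],[39,14],[46,0]]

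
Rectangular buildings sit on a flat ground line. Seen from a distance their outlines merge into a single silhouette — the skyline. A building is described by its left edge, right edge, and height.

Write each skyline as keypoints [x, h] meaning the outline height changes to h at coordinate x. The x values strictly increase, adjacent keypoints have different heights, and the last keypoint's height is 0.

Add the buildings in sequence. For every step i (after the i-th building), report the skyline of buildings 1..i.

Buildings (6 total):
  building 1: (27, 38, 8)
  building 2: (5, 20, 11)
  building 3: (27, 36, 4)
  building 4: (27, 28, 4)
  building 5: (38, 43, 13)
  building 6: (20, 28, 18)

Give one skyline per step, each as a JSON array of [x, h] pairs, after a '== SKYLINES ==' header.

== SKYLINES ==
[[27,8],[38,0]]
[[5,11],[20,0],[27,8],[38,0]]
[[5,11],[20,0],[27,8],[38,0]]
[[5,11],[20,0],[27,8],[38,0]]
[[5,11],[20,0],[27,8],[38,13],[43,0]]
[[5,11],[20,18],[28,8],[38,13],[43,0]]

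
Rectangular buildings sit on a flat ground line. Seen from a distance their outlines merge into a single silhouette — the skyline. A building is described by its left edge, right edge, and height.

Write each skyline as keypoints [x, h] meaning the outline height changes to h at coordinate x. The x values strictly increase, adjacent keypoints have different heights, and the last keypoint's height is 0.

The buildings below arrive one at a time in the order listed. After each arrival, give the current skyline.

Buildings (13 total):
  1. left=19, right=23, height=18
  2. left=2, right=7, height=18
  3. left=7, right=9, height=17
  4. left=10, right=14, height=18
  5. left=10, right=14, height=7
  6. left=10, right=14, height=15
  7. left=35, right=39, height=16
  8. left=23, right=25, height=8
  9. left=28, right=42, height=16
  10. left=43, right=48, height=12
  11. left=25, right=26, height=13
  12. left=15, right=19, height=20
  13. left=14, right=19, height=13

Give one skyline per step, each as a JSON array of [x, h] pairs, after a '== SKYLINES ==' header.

== SKYLINES ==
[[19,18],[23,0]]
[[2,18],[7,0],[19,18],[23,0]]
[[2,18],[7,17],[9,0],[19,18],[23,0]]
[[2,18],[7,17],[9,0],[10,18],[14,0],[19,18],[23,0]]
[[2,18],[7,17],[9,0],[10,18],[14,0],[19,18],[23,0]]
[[2,18],[7,17],[9,0],[10,18],[14,0],[19,18],[23,0]]
[[2,18],[7,17],[9,0],[10,18],[14,0],[19,18],[23,0],[35,16],[39,0]]
[[2,18],[7,17],[9,0],[10,18],[14,0],[19,18],[23,8],[25,0],[35,16],[39,0]]
[[2,18],[7,17],[9,0],[10,18],[14,0],[19,18],[23,8],[25,0],[28,16],[42,0]]
[[2,18],[7,17],[9,0],[10,18],[14,0],[19,18],[23,8],[25,0],[28,16],[42,0],[43,12],[48,0]]
[[2,18],[7,17],[9,0],[10,18],[14,0],[19,18],[23,8],[25,13],[26,0],[28,16],[42,0],[43,12],[48,0]]
[[2,18],[7,17],[9,0],[10,18],[14,0],[15,20],[19,18],[23,8],[25,13],[26,0],[28,16],[42,0],[43,12],[48,0]]
[[2,18],[7,17],[9,0],[10,18],[14,13],[15,20],[19,18],[23,8],[25,13],[26,0],[28,16],[42,0],[43,12],[48,0]]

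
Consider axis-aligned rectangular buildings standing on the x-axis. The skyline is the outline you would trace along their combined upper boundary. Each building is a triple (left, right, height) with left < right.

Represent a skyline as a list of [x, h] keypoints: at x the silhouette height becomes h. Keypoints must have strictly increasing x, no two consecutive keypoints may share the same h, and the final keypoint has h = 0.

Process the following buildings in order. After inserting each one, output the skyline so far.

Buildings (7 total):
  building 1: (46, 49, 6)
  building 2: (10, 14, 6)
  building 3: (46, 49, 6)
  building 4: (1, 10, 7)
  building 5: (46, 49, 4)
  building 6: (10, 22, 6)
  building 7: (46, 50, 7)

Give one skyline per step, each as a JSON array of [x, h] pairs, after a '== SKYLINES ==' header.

== SKYLINES ==
[[46,6],[49,0]]
[[10,6],[14,0],[46,6],[49,0]]
[[10,6],[14,0],[46,6],[49,0]]
[[1,7],[10,6],[14,0],[46,6],[49,0]]
[[1,7],[10,6],[14,0],[46,6],[49,0]]
[[1,7],[10,6],[22,0],[46,6],[49,0]]
[[1,7],[10,6],[22,0],[46,7],[50,0]]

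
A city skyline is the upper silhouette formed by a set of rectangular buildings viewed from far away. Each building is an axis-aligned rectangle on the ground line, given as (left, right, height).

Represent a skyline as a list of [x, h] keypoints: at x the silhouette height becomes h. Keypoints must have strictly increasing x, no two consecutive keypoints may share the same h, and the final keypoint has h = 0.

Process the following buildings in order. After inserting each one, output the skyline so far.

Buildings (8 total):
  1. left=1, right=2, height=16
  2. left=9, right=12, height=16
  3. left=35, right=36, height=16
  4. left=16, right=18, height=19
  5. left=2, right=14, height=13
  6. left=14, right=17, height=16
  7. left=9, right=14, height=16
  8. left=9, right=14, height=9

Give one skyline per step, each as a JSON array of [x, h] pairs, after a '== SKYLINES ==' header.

== SKYLINES ==
[[1,16],[2,0]]
[[1,16],[2,0],[9,16],[12,0]]
[[1,16],[2,0],[9,16],[12,0],[35,16],[36,0]]
[[1,16],[2,0],[9,16],[12,0],[16,19],[18,0],[35,16],[36,0]]
[[1,16],[2,13],[9,16],[12,13],[14,0],[16,19],[18,0],[35,16],[36,0]]
[[1,16],[2,13],[9,16],[12,13],[14,16],[16,19],[18,0],[35,16],[36,0]]
[[1,16],[2,13],[9,16],[16,19],[18,0],[35,16],[36,0]]
[[1,16],[2,13],[9,16],[16,19],[18,0],[35,16],[36,0]]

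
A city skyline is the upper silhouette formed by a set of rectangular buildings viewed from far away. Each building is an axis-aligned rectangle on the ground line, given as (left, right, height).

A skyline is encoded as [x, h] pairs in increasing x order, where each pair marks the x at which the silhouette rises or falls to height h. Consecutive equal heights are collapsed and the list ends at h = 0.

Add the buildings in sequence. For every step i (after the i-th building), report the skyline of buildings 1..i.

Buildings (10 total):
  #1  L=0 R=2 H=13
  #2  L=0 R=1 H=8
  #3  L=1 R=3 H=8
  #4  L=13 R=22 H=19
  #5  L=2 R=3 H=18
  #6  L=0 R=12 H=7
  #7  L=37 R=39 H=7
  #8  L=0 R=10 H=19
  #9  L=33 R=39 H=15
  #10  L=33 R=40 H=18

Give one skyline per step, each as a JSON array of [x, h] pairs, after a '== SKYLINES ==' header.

== SKYLINES ==
[[0,13],[2,0]]
[[0,13],[2,0]]
[[0,13],[2,8],[3,0]]
[[0,13],[2,8],[3,0],[13,19],[22,0]]
[[0,13],[2,18],[3,0],[13,19],[22,0]]
[[0,13],[2,18],[3,7],[12,0],[13,19],[22,0]]
[[0,13],[2,18],[3,7],[12,0],[13,19],[22,0],[37,7],[39,0]]
[[0,19],[10,7],[12,0],[13,19],[22,0],[37,7],[39,0]]
[[0,19],[10,7],[12,0],[13,19],[22,0],[33,15],[39,0]]
[[0,19],[10,7],[12,0],[13,19],[22,0],[33,18],[40,0]]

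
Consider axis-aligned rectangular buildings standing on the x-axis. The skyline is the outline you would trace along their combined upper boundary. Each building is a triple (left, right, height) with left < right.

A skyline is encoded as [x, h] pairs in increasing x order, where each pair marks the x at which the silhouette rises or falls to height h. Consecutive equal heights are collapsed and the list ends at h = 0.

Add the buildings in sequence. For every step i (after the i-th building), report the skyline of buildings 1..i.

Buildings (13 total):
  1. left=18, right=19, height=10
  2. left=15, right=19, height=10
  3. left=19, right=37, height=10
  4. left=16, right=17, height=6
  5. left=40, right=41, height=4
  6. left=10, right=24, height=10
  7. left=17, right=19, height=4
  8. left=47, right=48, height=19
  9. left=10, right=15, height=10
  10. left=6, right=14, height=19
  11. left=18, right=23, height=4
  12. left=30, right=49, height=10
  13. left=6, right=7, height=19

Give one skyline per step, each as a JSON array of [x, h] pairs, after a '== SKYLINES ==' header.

== SKYLINES ==
[[18,10],[19,0]]
[[15,10],[19,0]]
[[15,10],[37,0]]
[[15,10],[37,0]]
[[15,10],[37,0],[40,4],[41,0]]
[[10,10],[37,0],[40,4],[41,0]]
[[10,10],[37,0],[40,4],[41,0]]
[[10,10],[37,0],[40,4],[41,0],[47,19],[48,0]]
[[10,10],[37,0],[40,4],[41,0],[47,19],[48,0]]
[[6,19],[14,10],[37,0],[40,4],[41,0],[47,19],[48,0]]
[[6,19],[14,10],[37,0],[40,4],[41,0],[47,19],[48,0]]
[[6,19],[14,10],[47,19],[48,10],[49,0]]
[[6,19],[14,10],[47,19],[48,10],[49,0]]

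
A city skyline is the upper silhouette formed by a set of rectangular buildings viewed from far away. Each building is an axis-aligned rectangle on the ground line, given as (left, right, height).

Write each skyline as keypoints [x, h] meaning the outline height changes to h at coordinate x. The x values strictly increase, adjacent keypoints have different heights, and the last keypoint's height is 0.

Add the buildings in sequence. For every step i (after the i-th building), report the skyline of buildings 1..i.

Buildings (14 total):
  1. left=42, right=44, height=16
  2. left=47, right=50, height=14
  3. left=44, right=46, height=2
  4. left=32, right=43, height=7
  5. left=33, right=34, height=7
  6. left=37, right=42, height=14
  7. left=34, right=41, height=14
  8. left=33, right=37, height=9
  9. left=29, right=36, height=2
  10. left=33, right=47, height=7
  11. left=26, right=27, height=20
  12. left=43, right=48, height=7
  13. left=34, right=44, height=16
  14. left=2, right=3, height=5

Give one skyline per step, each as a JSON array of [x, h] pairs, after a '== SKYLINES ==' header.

== SKYLINES ==
[[42,16],[44,0]]
[[42,16],[44,0],[47,14],[50,0]]
[[42,16],[44,2],[46,0],[47,14],[50,0]]
[[32,7],[42,16],[44,2],[46,0],[47,14],[50,0]]
[[32,7],[42,16],[44,2],[46,0],[47,14],[50,0]]
[[32,7],[37,14],[42,16],[44,2],[46,0],[47,14],[50,0]]
[[32,7],[34,14],[42,16],[44,2],[46,0],[47,14],[50,0]]
[[32,7],[33,9],[34,14],[42,16],[44,2],[46,0],[47,14],[50,0]]
[[29,2],[32,7],[33,9],[34,14],[42,16],[44,2],[46,0],[47,14],[50,0]]
[[29,2],[32,7],[33,9],[34,14],[42,16],[44,7],[47,14],[50,0]]
[[26,20],[27,0],[29,2],[32,7],[33,9],[34,14],[42,16],[44,7],[47,14],[50,0]]
[[26,20],[27,0],[29,2],[32,7],[33,9],[34,14],[42,16],[44,7],[47,14],[50,0]]
[[26,20],[27,0],[29,2],[32,7],[33,9],[34,16],[44,7],[47,14],[50,0]]
[[2,5],[3,0],[26,20],[27,0],[29,2],[32,7],[33,9],[34,16],[44,7],[47,14],[50,0]]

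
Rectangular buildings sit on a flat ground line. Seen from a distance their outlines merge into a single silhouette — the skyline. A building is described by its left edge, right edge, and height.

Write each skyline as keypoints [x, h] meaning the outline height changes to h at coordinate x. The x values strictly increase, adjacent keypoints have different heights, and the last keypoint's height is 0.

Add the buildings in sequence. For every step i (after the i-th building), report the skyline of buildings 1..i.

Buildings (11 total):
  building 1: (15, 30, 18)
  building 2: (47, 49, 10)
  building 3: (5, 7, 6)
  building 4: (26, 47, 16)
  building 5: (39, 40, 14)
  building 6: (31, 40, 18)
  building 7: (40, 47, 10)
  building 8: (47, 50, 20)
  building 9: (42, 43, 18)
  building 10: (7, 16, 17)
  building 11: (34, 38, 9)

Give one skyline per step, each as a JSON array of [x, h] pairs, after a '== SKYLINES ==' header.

== SKYLINES ==
[[15,18],[30,0]]
[[15,18],[30,0],[47,10],[49,0]]
[[5,6],[7,0],[15,18],[30,0],[47,10],[49,0]]
[[5,6],[7,0],[15,18],[30,16],[47,10],[49,0]]
[[5,6],[7,0],[15,18],[30,16],[47,10],[49,0]]
[[5,6],[7,0],[15,18],[30,16],[31,18],[40,16],[47,10],[49,0]]
[[5,6],[7,0],[15,18],[30,16],[31,18],[40,16],[47,10],[49,0]]
[[5,6],[7,0],[15,18],[30,16],[31,18],[40,16],[47,20],[50,0]]
[[5,6],[7,0],[15,18],[30,16],[31,18],[40,16],[42,18],[43,16],[47,20],[50,0]]
[[5,6],[7,17],[15,18],[30,16],[31,18],[40,16],[42,18],[43,16],[47,20],[50,0]]
[[5,6],[7,17],[15,18],[30,16],[31,18],[40,16],[42,18],[43,16],[47,20],[50,0]]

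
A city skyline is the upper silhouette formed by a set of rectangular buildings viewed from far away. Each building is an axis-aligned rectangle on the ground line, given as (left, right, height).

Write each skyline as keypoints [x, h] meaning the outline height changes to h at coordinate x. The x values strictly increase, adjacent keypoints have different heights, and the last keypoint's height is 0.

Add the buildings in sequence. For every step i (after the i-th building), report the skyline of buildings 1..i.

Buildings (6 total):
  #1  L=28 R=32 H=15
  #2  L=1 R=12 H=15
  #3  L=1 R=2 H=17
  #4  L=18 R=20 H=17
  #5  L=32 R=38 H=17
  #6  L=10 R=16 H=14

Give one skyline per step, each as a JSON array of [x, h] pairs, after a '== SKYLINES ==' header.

== SKYLINES ==
[[28,15],[32,0]]
[[1,15],[12,0],[28,15],[32,0]]
[[1,17],[2,15],[12,0],[28,15],[32,0]]
[[1,17],[2,15],[12,0],[18,17],[20,0],[28,15],[32,0]]
[[1,17],[2,15],[12,0],[18,17],[20,0],[28,15],[32,17],[38,0]]
[[1,17],[2,15],[12,14],[16,0],[18,17],[20,0],[28,15],[32,17],[38,0]]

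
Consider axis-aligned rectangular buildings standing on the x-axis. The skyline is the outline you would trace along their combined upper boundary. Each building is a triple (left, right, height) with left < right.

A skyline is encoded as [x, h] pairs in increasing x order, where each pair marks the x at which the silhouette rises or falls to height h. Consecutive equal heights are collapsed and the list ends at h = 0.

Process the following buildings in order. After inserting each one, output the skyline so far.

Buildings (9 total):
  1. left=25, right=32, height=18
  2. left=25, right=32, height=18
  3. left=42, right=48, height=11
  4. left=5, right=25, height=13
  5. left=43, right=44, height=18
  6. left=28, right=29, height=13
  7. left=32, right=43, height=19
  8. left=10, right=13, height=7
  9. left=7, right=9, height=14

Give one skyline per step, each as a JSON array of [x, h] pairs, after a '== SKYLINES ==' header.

== SKYLINES ==
[[25,18],[32,0]]
[[25,18],[32,0]]
[[25,18],[32,0],[42,11],[48,0]]
[[5,13],[25,18],[32,0],[42,11],[48,0]]
[[5,13],[25,18],[32,0],[42,11],[43,18],[44,11],[48,0]]
[[5,13],[25,18],[32,0],[42,11],[43,18],[44,11],[48,0]]
[[5,13],[25,18],[32,19],[43,18],[44,11],[48,0]]
[[5,13],[25,18],[32,19],[43,18],[44,11],[48,0]]
[[5,13],[7,14],[9,13],[25,18],[32,19],[43,18],[44,11],[48,0]]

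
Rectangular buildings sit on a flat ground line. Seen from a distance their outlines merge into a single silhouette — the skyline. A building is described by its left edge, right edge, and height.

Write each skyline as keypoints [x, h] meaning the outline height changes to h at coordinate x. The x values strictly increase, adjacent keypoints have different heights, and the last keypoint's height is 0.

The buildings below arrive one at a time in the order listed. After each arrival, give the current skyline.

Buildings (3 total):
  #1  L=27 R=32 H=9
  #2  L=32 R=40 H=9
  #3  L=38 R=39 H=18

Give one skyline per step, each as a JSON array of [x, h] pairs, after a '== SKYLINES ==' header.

== SKYLINES ==
[[27,9],[32,0]]
[[27,9],[40,0]]
[[27,9],[38,18],[39,9],[40,0]]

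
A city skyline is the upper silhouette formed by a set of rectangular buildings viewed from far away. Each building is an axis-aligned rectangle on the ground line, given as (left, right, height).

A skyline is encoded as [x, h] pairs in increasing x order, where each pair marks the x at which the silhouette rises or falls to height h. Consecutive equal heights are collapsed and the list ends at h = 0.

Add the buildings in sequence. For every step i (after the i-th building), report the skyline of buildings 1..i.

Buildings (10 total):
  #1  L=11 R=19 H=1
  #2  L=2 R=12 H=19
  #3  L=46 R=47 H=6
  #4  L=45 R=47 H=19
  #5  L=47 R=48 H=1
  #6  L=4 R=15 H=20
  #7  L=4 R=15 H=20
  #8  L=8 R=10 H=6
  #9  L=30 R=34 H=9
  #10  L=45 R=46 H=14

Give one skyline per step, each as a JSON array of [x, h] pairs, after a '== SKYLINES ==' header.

== SKYLINES ==
[[11,1],[19,0]]
[[2,19],[12,1],[19,0]]
[[2,19],[12,1],[19,0],[46,6],[47,0]]
[[2,19],[12,1],[19,0],[45,19],[47,0]]
[[2,19],[12,1],[19,0],[45,19],[47,1],[48,0]]
[[2,19],[4,20],[15,1],[19,0],[45,19],[47,1],[48,0]]
[[2,19],[4,20],[15,1],[19,0],[45,19],[47,1],[48,0]]
[[2,19],[4,20],[15,1],[19,0],[45,19],[47,1],[48,0]]
[[2,19],[4,20],[15,1],[19,0],[30,9],[34,0],[45,19],[47,1],[48,0]]
[[2,19],[4,20],[15,1],[19,0],[30,9],[34,0],[45,19],[47,1],[48,0]]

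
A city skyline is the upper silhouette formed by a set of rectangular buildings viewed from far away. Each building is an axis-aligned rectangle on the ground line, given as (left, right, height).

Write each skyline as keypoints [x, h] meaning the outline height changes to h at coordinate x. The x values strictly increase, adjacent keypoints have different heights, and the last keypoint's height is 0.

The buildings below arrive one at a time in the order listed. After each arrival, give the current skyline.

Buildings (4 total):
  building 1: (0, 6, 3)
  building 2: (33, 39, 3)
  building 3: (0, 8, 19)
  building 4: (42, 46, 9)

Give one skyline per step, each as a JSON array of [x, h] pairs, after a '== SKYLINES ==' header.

== SKYLINES ==
[[0,3],[6,0]]
[[0,3],[6,0],[33,3],[39,0]]
[[0,19],[8,0],[33,3],[39,0]]
[[0,19],[8,0],[33,3],[39,0],[42,9],[46,0]]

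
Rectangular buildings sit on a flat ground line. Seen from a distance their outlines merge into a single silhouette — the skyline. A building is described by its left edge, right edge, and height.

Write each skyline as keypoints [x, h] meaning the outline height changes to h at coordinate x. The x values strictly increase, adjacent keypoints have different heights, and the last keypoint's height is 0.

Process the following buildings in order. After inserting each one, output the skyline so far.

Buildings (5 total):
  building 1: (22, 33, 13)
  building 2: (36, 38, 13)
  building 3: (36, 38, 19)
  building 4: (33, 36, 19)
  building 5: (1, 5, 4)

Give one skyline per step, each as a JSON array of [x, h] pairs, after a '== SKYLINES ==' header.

== SKYLINES ==
[[22,13],[33,0]]
[[22,13],[33,0],[36,13],[38,0]]
[[22,13],[33,0],[36,19],[38,0]]
[[22,13],[33,19],[38,0]]
[[1,4],[5,0],[22,13],[33,19],[38,0]]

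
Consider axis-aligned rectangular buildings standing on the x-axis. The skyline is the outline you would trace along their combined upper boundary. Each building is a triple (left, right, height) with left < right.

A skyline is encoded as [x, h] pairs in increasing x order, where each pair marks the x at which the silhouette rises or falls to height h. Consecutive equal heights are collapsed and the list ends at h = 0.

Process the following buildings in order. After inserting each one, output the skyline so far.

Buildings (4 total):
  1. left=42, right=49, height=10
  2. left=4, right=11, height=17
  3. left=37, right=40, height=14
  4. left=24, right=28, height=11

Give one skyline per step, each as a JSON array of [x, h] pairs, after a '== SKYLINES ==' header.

== SKYLINES ==
[[42,10],[49,0]]
[[4,17],[11,0],[42,10],[49,0]]
[[4,17],[11,0],[37,14],[40,0],[42,10],[49,0]]
[[4,17],[11,0],[24,11],[28,0],[37,14],[40,0],[42,10],[49,0]]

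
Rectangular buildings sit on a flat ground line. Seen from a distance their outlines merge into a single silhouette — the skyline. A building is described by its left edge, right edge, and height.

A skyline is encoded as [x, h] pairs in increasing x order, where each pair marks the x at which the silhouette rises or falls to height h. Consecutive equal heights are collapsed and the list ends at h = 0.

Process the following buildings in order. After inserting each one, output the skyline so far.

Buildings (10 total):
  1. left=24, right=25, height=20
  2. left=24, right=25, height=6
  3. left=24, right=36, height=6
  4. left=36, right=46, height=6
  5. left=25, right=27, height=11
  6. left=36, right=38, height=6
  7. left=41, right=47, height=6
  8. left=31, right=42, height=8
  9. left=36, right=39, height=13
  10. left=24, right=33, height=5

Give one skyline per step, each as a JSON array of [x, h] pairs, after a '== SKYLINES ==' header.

== SKYLINES ==
[[24,20],[25,0]]
[[24,20],[25,0]]
[[24,20],[25,6],[36,0]]
[[24,20],[25,6],[46,0]]
[[24,20],[25,11],[27,6],[46,0]]
[[24,20],[25,11],[27,6],[46,0]]
[[24,20],[25,11],[27,6],[47,0]]
[[24,20],[25,11],[27,6],[31,8],[42,6],[47,0]]
[[24,20],[25,11],[27,6],[31,8],[36,13],[39,8],[42,6],[47,0]]
[[24,20],[25,11],[27,6],[31,8],[36,13],[39,8],[42,6],[47,0]]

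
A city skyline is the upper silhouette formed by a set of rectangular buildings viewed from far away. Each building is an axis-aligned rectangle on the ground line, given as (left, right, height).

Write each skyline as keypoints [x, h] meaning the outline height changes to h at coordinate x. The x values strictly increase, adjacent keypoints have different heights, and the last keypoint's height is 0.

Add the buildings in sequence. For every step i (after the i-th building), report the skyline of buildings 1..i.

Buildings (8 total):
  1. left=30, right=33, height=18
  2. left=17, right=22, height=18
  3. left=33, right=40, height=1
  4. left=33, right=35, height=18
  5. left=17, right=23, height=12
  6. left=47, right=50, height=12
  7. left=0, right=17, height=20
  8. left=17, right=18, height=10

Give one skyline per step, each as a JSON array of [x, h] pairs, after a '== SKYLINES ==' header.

== SKYLINES ==
[[30,18],[33,0]]
[[17,18],[22,0],[30,18],[33,0]]
[[17,18],[22,0],[30,18],[33,1],[40,0]]
[[17,18],[22,0],[30,18],[35,1],[40,0]]
[[17,18],[22,12],[23,0],[30,18],[35,1],[40,0]]
[[17,18],[22,12],[23,0],[30,18],[35,1],[40,0],[47,12],[50,0]]
[[0,20],[17,18],[22,12],[23,0],[30,18],[35,1],[40,0],[47,12],[50,0]]
[[0,20],[17,18],[22,12],[23,0],[30,18],[35,1],[40,0],[47,12],[50,0]]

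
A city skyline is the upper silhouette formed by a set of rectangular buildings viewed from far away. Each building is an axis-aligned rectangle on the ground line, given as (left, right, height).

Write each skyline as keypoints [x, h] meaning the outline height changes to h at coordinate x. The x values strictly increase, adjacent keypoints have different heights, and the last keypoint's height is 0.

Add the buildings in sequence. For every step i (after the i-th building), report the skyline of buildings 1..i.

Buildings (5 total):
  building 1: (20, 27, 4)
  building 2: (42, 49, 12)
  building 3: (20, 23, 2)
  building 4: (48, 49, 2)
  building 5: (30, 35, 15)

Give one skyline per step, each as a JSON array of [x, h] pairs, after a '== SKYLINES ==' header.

== SKYLINES ==
[[20,4],[27,0]]
[[20,4],[27,0],[42,12],[49,0]]
[[20,4],[27,0],[42,12],[49,0]]
[[20,4],[27,0],[42,12],[49,0]]
[[20,4],[27,0],[30,15],[35,0],[42,12],[49,0]]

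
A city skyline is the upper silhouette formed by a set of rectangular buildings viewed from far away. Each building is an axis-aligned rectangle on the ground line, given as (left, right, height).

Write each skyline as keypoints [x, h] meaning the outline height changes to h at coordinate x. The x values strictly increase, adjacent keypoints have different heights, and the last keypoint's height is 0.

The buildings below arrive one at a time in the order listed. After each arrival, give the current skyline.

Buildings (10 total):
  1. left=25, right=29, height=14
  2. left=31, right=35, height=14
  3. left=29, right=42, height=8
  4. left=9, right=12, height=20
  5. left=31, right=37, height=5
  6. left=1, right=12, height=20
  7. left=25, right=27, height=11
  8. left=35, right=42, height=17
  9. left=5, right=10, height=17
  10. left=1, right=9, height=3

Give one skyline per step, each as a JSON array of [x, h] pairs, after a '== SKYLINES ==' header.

== SKYLINES ==
[[25,14],[29,0]]
[[25,14],[29,0],[31,14],[35,0]]
[[25,14],[29,8],[31,14],[35,8],[42,0]]
[[9,20],[12,0],[25,14],[29,8],[31,14],[35,8],[42,0]]
[[9,20],[12,0],[25,14],[29,8],[31,14],[35,8],[42,0]]
[[1,20],[12,0],[25,14],[29,8],[31,14],[35,8],[42,0]]
[[1,20],[12,0],[25,14],[29,8],[31,14],[35,8],[42,0]]
[[1,20],[12,0],[25,14],[29,8],[31,14],[35,17],[42,0]]
[[1,20],[12,0],[25,14],[29,8],[31,14],[35,17],[42,0]]
[[1,20],[12,0],[25,14],[29,8],[31,14],[35,17],[42,0]]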